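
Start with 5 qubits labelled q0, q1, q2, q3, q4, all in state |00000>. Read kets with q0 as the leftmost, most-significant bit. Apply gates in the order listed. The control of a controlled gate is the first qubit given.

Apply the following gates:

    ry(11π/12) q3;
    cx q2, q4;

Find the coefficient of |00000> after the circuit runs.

The final state's coefficient on |00000> equals -sqrt(6 - 3*sqrt(2))/4 + sqrt(sqrt(2) + 2)/4.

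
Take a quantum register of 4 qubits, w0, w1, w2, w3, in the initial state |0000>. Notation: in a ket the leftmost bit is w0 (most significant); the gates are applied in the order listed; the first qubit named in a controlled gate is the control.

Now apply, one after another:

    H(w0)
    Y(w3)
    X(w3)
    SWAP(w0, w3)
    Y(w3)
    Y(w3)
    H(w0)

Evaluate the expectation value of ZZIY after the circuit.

The observable ZZIY averages to 0.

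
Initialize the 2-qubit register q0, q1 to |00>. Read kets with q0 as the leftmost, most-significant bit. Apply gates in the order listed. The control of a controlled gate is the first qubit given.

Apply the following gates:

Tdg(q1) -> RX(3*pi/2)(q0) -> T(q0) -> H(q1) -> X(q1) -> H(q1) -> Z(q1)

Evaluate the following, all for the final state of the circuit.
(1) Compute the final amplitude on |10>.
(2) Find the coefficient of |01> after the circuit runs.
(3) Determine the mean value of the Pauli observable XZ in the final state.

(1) The amplitude on |10> is -sqrt(2)*exp(3*I*pi/4)/2. Key observation: the block from step 4 through step 7 cancels to the identity and can be dropped.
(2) The final state's coefficient on |01> equals 0.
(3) The expectation value of XZ is -sqrt(2)/2.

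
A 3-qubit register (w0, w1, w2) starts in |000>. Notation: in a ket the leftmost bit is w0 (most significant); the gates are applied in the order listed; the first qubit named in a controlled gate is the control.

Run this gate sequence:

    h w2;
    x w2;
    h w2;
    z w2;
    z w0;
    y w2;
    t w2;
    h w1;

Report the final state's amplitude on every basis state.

After the circuit, the state carries amplitude sqrt(2)*exp(3*I*pi/4)/2 on |001>, sqrt(2)*exp(3*I*pi/4)/2 on |011>, and 0 on every other basis state. Key observation: the block from step 1 through step 4 cancels to the identity and can be dropped.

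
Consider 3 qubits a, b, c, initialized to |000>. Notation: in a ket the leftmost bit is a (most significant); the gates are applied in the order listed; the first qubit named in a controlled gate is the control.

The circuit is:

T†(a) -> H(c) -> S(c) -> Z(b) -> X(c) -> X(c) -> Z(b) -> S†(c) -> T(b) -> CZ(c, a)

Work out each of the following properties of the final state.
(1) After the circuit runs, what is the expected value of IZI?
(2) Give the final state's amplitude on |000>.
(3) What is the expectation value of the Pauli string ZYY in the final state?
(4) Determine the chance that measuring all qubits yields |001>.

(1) The observable IZI averages to 1. Key observation: the block from step 3 through step 8 cancels to the identity and can be dropped.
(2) |000> carries amplitude sqrt(2)/2 in the final state.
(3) In the final state, ZYY has expectation 0.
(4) Outcome |001> occurs with probability 1/2.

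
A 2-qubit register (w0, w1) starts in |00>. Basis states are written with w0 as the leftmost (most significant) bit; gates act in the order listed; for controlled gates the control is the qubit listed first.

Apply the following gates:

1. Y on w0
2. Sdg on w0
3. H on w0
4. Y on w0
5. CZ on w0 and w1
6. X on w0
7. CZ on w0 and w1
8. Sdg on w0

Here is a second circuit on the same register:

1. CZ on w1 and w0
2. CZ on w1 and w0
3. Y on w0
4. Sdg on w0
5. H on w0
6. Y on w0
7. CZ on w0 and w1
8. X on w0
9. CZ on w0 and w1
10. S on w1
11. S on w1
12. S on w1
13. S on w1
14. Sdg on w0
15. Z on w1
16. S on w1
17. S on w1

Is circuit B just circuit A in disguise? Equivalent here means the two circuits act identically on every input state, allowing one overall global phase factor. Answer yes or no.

Yes — the two circuits implement the same unitary up to a global phase.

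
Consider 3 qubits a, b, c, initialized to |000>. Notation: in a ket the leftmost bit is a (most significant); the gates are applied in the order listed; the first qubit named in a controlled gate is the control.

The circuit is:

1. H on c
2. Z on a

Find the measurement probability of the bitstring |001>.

A full measurement returns |001> with probability 1/2.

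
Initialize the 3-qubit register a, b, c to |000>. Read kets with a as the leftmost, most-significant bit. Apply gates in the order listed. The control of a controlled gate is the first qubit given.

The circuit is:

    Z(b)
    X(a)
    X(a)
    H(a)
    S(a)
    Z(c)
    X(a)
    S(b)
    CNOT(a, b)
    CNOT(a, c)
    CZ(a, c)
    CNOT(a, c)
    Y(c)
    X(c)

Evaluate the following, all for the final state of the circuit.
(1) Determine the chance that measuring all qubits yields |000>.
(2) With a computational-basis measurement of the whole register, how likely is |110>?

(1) The probability of measuring |000> is 1/2.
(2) Outcome |110> occurs with probability 1/2.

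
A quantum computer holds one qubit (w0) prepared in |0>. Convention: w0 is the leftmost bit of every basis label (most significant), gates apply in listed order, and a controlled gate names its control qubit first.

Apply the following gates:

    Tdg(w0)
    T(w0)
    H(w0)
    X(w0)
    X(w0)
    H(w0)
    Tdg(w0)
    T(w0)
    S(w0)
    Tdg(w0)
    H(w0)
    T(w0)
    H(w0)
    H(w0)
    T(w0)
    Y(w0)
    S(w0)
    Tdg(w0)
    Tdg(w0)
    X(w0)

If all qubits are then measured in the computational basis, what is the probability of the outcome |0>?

The probability of measuring |0> is 1/2. Key observation: the block from step 2 through step 7 cancels to the identity and can be dropped.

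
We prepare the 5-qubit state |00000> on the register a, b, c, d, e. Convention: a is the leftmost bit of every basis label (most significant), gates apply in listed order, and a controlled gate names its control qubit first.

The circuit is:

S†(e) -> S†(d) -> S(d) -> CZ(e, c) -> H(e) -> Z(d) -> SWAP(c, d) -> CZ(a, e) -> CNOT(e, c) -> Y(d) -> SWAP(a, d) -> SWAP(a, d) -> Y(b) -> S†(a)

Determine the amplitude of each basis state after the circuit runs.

The final amplitudes are -sqrt(2)/2 on |01010>, -sqrt(2)/2 on |01111>, and 0 on every other basis state.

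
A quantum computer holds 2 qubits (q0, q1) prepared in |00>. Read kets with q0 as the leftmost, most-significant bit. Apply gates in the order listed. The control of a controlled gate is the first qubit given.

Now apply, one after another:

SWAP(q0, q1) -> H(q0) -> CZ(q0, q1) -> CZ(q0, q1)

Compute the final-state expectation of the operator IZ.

The observable IZ averages to 1. Key observation: the block from step 3 through step 4 cancels to the identity and can be dropped.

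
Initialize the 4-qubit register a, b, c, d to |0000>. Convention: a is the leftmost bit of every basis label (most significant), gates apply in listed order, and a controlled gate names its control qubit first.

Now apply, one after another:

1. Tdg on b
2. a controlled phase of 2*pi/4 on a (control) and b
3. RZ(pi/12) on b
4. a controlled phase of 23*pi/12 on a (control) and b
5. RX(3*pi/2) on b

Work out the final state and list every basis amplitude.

The final amplitudes are sqrt(2)*exp(23*I*pi/24)/2 on |0000>, -sqrt(2)*exp(11*I*pi/24)/2 on |0100>, and 0 on every other basis state.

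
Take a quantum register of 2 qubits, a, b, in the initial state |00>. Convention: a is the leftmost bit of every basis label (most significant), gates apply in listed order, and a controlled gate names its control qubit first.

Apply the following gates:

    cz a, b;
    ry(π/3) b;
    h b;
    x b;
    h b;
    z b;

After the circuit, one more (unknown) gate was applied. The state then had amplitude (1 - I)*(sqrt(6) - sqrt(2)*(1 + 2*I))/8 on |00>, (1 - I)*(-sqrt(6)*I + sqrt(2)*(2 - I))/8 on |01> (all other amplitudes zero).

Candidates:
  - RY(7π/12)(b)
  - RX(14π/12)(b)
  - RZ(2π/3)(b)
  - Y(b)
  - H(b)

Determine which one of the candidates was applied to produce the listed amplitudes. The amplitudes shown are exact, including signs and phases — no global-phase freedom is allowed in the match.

The applied gate was RX(14π/12)(b).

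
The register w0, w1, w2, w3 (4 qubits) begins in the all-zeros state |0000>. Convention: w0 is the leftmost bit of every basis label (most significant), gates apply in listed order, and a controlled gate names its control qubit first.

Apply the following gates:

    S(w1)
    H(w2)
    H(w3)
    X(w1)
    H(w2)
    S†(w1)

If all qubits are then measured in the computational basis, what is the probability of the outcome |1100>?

A full measurement returns |1100> with probability 0.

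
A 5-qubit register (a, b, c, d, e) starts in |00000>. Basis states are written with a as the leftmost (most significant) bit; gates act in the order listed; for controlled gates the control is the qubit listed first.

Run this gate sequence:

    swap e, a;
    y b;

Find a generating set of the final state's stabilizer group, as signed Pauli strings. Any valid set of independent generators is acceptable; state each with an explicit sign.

The final state is stabilized by the group generated by +ZIIII, -IZIII, +IIZII, +IIIZI, +IIIIZ; other independent generating sets are equally valid.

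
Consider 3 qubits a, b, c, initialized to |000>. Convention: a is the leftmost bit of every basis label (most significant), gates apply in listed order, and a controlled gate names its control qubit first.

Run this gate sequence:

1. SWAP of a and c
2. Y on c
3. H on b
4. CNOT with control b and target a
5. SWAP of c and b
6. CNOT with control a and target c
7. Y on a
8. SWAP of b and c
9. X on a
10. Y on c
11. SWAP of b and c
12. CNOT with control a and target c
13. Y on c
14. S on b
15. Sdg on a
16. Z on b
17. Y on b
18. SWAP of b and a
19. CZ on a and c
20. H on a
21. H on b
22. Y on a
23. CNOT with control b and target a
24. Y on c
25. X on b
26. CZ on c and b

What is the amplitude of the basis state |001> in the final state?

|001> carries amplitude -sqrt(2)/4 in the final state.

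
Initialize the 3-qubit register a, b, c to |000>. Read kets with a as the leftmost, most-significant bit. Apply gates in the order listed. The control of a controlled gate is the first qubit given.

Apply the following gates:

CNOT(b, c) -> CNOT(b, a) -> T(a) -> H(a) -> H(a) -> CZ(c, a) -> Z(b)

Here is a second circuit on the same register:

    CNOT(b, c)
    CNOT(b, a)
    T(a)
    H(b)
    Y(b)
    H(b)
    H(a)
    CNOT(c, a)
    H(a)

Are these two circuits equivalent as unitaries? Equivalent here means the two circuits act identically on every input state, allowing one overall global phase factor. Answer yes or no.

No: there is an input state on which the two circuits produce genuinely different outputs (not merely differing by a phase).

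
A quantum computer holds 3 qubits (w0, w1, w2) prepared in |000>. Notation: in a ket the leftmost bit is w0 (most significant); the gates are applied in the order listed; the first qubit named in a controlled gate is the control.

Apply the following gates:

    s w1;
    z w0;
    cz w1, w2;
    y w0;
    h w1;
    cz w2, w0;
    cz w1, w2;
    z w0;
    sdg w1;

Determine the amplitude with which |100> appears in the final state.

The amplitude on |100> is -sqrt(2)*I/2.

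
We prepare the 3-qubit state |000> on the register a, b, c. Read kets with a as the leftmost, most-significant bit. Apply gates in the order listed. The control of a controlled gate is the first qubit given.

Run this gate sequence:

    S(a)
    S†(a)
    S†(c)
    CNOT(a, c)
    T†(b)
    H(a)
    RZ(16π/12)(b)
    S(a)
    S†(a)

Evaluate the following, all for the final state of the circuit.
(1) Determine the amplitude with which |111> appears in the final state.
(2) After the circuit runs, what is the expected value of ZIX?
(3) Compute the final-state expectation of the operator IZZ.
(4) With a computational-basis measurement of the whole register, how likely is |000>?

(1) The amplitude on |111> is 0.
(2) The expectation value of ZIX is 0.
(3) The expectation value of IZZ is 1.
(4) Outcome |000> occurs with probability 1/2.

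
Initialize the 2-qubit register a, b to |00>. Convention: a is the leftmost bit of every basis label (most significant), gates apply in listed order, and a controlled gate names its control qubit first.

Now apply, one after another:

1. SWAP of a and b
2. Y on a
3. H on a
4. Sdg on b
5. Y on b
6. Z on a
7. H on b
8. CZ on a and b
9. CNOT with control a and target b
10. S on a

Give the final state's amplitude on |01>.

The amplitude on |01> is 1/2.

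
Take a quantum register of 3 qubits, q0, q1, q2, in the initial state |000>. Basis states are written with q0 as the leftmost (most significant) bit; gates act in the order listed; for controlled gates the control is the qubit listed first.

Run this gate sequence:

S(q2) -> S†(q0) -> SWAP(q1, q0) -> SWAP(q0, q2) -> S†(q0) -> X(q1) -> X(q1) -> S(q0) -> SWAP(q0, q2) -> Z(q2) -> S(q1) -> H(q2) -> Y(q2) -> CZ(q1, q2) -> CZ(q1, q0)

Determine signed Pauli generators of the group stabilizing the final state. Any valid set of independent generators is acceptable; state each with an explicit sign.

The stabilizer group can be generated by -IIX, +ZII, +IZI, among other valid generating sets. Key observation: the block from step 4 through step 9 cancels to the identity and can be dropped.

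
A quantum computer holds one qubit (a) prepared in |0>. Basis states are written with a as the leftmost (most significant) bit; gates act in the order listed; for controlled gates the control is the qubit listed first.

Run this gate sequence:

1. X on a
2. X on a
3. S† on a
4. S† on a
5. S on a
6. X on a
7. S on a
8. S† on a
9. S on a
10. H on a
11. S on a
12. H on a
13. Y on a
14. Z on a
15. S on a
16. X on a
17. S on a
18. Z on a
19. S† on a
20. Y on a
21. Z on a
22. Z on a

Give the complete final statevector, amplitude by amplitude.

The final amplitudes are -1/2 + I/2 on |0>, -1/2 + I/2 on |1>.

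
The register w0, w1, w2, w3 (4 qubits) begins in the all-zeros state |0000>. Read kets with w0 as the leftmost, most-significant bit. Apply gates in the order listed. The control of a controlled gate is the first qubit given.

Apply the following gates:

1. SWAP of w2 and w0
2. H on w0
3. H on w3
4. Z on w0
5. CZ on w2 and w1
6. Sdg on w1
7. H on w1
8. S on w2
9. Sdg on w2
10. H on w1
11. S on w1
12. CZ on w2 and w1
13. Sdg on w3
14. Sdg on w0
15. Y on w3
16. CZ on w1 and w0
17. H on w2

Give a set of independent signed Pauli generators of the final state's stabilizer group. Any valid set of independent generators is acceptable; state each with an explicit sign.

The stabilizer group can be generated by +YIII, +IIXI, -IIIY, +IZII, among other valid generating sets. Key observation: the block from step 5 through step 12 cancels to the identity and can be dropped.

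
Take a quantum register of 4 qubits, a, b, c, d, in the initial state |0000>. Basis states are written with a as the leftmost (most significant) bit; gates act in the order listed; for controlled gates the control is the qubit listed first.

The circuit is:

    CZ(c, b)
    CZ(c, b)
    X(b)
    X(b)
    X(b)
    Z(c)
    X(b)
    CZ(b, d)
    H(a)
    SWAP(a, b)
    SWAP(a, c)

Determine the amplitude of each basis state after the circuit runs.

After the circuit, the state carries amplitude sqrt(2)/2 on |0000>, sqrt(2)/2 on |0100>, and 0 on every other basis state.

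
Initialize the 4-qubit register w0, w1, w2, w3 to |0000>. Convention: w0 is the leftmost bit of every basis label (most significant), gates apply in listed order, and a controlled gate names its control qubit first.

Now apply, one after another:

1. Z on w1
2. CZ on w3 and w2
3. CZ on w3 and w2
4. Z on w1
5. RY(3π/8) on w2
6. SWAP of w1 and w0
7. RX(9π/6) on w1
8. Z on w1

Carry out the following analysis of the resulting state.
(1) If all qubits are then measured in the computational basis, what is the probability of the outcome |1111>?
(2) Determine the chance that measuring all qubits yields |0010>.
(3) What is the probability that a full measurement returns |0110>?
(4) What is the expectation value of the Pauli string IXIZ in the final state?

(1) Outcome |1111> occurs with probability 0.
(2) Outcome |0010> occurs with probability 1/4 - sqrt(2 - sqrt(2))/8.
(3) The probability of measuring |0110> is 1/4 - sqrt(2 - sqrt(2))/8.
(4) The expectation value of IXIZ is 0.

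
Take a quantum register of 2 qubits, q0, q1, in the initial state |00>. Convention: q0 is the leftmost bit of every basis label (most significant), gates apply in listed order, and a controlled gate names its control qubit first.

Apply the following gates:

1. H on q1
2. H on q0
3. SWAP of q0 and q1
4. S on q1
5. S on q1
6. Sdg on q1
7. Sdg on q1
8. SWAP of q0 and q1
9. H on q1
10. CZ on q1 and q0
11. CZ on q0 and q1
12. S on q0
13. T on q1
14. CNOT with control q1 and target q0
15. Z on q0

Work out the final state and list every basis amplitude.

The resulting statevector has amplitude sqrt(2)/2 on |00>, 0 on |01>, -sqrt(2)*I/2 on |10>, 0 on |11>. Key observation: the block from step 3 through step 8 cancels to the identity and can be dropped.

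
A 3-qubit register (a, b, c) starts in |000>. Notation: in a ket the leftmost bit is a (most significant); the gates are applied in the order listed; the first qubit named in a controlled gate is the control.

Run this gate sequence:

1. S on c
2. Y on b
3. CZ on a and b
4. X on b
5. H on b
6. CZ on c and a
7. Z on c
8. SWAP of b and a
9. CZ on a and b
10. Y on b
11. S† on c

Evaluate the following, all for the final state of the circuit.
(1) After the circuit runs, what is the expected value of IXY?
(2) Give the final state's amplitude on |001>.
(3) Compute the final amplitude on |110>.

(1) The expectation value of IXY is 0.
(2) The final state's coefficient on |001> equals 0.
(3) |110> carries amplitude -sqrt(2)/2 in the final state.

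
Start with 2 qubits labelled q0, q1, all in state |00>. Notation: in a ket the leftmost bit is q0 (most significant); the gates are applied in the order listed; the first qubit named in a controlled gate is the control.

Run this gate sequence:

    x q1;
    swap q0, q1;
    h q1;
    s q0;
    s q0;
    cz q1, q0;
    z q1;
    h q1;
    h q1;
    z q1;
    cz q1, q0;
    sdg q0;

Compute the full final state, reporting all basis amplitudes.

The final amplitudes are 0 on |00>, 0 on |01>, sqrt(2)*I/2 on |10>, sqrt(2)*I/2 on |11>. Key observation: gates 5-12 undo each other exactly, leaving only the rest of the circuit to track.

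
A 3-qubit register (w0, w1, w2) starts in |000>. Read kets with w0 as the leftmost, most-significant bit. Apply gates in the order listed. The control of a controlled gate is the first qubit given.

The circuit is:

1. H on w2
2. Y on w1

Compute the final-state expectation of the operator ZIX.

The expectation value of ZIX is 1.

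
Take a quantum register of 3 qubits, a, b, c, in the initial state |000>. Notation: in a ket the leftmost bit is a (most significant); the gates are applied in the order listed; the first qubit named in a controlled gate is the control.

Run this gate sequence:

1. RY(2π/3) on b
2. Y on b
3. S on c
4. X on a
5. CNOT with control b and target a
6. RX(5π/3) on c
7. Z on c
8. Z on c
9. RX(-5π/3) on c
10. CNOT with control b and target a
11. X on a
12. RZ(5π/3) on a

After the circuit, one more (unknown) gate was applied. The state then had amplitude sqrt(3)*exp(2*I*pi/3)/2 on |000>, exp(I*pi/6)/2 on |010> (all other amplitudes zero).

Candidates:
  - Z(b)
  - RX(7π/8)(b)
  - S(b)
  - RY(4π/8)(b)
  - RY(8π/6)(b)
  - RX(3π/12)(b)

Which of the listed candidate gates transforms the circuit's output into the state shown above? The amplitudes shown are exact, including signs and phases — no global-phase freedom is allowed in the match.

It was S(b) that produced the state shown. Key observation: steps 4-11 multiply out to the identity, so the circuit reduces to the remaining gates.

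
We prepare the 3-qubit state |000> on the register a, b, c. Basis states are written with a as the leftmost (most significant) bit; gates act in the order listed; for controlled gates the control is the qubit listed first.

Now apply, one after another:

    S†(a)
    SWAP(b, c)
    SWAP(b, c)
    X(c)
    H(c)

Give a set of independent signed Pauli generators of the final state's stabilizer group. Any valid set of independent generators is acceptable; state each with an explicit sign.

The final state is stabilized by the group generated by -IIX, +ZII, +IZI; other independent generating sets are equally valid. Key observation: gates 2-3 undo each other exactly, leaving only the rest of the circuit to track.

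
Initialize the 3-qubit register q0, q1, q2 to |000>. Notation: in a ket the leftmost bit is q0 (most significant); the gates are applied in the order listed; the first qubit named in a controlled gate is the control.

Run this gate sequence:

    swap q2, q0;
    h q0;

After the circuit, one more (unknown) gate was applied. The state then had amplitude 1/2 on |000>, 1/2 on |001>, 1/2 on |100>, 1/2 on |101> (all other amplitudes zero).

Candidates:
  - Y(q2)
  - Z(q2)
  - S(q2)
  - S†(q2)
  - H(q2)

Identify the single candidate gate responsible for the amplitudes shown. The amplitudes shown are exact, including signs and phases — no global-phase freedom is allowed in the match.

The unique candidate consistent with the amplitudes is H(q2).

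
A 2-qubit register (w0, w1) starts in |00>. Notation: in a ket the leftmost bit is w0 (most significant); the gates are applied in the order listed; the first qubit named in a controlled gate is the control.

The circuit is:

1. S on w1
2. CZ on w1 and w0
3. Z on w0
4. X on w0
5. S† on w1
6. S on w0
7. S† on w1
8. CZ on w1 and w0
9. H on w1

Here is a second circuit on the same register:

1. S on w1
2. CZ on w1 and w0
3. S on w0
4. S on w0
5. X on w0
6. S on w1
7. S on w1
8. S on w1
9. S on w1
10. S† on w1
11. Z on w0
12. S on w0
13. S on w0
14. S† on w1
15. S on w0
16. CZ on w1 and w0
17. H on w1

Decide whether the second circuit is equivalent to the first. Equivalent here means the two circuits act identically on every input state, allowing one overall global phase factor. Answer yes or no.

Yes: on every input state the two circuits agree up to one overall phase factor.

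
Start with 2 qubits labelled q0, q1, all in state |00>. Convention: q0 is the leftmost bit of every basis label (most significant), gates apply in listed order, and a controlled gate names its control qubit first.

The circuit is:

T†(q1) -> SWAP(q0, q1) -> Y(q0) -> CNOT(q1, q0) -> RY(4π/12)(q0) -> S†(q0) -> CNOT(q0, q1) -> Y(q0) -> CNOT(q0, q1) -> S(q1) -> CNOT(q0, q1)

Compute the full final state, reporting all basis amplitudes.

After the circuit, the state carries amplitude 0 on |00>, sqrt(3)/2 on |01>, I/2 on |10>, 0 on |11>.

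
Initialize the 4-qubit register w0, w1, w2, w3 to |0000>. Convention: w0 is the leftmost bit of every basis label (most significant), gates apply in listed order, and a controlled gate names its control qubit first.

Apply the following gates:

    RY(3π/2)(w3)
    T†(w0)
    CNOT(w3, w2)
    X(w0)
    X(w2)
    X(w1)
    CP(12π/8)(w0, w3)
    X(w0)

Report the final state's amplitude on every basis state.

After the circuit, the state carries amplitude -sqrt(2)*I/2 on |0101>, -sqrt(2)/2 on |0110>, and 0 on every other basis state.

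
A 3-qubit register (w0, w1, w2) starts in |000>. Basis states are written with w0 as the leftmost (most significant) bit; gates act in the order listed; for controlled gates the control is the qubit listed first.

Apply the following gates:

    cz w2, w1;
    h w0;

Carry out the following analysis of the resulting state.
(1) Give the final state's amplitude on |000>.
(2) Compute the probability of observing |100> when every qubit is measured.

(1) The amplitude on |000> is sqrt(2)/2.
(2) A full measurement returns |100> with probability 1/2.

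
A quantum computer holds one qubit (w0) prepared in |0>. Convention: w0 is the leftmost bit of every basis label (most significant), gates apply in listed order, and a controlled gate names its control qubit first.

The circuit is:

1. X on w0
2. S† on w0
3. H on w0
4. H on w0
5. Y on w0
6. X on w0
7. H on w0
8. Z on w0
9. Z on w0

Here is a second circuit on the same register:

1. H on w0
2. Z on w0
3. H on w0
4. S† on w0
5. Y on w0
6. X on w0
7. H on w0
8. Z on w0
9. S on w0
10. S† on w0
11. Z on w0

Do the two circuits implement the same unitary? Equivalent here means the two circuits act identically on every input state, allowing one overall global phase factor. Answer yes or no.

Yes, they are equivalent — the unitaries differ by at most a global phase.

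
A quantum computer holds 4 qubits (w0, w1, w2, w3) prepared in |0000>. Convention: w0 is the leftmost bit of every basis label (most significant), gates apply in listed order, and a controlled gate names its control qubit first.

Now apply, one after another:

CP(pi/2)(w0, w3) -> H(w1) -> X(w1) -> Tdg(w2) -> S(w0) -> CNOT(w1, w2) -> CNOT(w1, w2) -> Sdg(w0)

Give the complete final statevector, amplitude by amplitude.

After the circuit, the state carries amplitude sqrt(2)/2 on |0000>, sqrt(2)/2 on |0100>, and 0 on every other basis state. Key observation: gates 5-8 undo each other exactly, leaving only the rest of the circuit to track.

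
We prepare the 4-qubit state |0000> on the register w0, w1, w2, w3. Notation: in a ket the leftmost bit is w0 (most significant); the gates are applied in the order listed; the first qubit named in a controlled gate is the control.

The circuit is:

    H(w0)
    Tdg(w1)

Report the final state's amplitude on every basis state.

The resulting statevector has amplitude sqrt(2)/2 on |0000>, sqrt(2)/2 on |1000>, and 0 on every other basis state.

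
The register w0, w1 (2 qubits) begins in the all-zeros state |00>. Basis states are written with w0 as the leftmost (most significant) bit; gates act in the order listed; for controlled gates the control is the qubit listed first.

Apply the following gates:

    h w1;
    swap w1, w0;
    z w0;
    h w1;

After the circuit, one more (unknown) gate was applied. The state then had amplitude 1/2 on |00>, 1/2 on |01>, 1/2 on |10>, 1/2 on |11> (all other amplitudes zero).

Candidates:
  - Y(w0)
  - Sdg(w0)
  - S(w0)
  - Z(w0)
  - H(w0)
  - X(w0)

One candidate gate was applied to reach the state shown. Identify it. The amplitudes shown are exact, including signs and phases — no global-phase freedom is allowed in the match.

The applied gate was Z(w0).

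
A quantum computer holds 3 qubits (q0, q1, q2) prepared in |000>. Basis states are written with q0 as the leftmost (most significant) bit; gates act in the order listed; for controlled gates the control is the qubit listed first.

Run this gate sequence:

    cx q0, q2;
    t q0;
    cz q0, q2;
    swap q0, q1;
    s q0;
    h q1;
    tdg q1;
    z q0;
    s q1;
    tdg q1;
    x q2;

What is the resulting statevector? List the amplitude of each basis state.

After the circuit, the state carries amplitude sqrt(2)/2 on |001>, sqrt(2)/2 on |011>, and 0 on every other basis state.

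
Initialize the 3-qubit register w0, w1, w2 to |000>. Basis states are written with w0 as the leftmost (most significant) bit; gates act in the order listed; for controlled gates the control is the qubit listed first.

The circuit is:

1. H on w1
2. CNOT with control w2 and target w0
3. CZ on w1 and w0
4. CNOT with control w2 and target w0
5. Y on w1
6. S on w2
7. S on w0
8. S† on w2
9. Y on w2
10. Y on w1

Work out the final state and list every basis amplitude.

The resulting statevector has amplitude sqrt(2)*I/2 on |001>, sqrt(2)*I/2 on |011>, and 0 on every other basis state.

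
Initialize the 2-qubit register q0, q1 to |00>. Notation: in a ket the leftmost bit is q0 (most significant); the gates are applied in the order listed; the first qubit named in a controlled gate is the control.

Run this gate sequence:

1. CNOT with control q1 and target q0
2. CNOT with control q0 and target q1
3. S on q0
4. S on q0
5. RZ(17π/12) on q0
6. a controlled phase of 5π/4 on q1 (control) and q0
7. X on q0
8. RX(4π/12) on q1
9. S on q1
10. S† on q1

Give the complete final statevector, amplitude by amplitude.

After the circuit, the state carries amplitude 0 on |00>, 0 on |01>, -sqrt(3)*exp(7*I*pi/24)/2 on |10>, exp(19*I*pi/24)/2 on |11>.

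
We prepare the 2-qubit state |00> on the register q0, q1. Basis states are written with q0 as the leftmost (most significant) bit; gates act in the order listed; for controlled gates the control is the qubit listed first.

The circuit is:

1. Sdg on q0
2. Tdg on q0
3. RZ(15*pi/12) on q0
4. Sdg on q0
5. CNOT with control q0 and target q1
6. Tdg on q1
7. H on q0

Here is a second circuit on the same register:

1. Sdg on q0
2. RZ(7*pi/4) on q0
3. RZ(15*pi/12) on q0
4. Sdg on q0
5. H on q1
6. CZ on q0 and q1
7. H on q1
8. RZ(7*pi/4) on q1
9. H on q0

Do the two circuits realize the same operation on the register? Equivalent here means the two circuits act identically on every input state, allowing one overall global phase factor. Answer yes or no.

Yes — the two circuits implement the same unitary up to a global phase.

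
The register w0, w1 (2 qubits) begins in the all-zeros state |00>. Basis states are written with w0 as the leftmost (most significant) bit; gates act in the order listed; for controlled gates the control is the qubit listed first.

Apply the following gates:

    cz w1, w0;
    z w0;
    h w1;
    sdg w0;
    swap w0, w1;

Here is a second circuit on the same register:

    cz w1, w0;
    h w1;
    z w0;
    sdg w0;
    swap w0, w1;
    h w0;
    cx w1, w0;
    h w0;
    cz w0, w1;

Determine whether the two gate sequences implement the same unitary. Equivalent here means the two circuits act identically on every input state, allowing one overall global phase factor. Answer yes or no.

Yes — the two circuits implement the same unitary up to a global phase.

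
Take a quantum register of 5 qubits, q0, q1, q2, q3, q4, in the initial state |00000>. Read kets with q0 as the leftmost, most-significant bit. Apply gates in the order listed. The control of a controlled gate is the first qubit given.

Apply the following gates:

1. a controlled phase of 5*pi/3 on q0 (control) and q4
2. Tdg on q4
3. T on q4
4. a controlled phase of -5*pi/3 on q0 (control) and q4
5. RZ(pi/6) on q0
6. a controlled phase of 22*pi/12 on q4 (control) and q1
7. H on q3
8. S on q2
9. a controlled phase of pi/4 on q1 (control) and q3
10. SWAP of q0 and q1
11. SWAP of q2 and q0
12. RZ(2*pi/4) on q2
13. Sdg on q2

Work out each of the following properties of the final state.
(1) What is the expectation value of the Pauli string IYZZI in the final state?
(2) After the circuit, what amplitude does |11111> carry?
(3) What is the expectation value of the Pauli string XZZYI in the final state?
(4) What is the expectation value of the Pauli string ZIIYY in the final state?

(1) The observable IYZZI averages to 0. Key observation: the block from step 1 through step 4 cancels to the identity and can be dropped.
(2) |11111> carries amplitude 0 in the final state.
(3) In the final state, XZZYI has expectation 0.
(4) The expectation value of ZIIYY is 0.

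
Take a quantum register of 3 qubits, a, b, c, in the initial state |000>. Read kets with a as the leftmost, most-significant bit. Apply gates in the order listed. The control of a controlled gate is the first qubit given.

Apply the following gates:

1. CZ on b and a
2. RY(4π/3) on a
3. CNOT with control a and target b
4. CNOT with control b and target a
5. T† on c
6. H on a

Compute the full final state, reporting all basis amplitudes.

The resulting statevector has amplitude -sqrt(2)/4 on |000>, 0 on |001>, sqrt(6)/4 on |010>, 0 on |011>, -sqrt(2)/4 on |100>, 0 on |101>, sqrt(6)/4 on |110>, 0 on |111>.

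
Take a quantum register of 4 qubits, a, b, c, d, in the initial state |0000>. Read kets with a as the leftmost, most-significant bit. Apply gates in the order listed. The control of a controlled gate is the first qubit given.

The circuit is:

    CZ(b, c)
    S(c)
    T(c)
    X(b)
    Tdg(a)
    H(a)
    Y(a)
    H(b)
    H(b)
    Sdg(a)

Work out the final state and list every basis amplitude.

The resulting statevector has amplitude -sqrt(2)*I/2 on |0100>, sqrt(2)/2 on |1100>, and 0 on every other basis state.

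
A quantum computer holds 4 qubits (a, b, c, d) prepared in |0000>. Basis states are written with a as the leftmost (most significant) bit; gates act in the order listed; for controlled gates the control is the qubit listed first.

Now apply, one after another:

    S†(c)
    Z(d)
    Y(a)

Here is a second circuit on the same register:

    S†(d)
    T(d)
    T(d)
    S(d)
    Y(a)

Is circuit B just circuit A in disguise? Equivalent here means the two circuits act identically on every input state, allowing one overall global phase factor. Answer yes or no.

No, they are not equivalent — no single phase factor reconciles the two unitaries.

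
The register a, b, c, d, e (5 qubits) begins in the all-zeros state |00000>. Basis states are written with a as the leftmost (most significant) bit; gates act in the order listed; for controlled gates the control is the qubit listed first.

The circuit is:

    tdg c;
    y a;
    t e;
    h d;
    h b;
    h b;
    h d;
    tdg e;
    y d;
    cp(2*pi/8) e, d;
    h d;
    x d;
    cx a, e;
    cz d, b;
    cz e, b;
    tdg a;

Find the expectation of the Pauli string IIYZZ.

In the final state, IIYZZ has expectation 0. Key observation: the block from step 3 through step 8 cancels to the identity and can be dropped.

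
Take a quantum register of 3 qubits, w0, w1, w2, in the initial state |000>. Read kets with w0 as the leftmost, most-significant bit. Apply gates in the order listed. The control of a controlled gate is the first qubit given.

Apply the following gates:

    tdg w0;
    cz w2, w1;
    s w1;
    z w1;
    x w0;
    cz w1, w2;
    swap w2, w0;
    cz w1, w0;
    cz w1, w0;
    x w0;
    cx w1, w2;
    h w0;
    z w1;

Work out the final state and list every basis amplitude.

After the circuit, the state carries amplitude sqrt(2)/2 on |001>, -sqrt(2)/2 on |101>, and 0 on every other basis state. Key observation: steps 8-9 multiply out to the identity, so the circuit reduces to the remaining gates.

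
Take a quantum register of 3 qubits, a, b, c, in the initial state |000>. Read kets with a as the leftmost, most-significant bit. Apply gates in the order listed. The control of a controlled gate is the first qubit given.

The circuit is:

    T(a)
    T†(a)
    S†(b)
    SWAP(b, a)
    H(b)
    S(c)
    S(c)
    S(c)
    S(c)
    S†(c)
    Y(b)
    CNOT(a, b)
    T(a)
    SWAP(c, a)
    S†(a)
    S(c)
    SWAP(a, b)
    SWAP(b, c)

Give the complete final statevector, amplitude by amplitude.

After the circuit, the state carries amplitude -sqrt(2)*I/2 on |000>, sqrt(2)*I/2 on |100>, and 0 on every other basis state. Key observation: steps 6-9 multiply out to the identity, so the circuit reduces to the remaining gates.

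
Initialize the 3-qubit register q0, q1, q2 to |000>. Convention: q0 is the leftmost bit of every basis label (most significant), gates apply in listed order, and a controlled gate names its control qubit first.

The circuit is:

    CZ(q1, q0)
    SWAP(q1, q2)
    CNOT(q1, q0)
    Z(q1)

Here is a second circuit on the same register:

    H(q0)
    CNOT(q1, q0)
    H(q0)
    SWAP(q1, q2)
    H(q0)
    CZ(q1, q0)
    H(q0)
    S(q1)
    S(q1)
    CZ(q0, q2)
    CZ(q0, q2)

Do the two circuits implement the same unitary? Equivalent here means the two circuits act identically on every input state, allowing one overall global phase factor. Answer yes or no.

Yes: on every input state the two circuits agree up to one overall phase factor.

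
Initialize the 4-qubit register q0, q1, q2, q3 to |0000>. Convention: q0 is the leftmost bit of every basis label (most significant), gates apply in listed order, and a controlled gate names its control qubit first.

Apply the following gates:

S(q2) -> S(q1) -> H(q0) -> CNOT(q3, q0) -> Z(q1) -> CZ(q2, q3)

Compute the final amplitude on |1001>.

|1001> carries amplitude 0 in the final state.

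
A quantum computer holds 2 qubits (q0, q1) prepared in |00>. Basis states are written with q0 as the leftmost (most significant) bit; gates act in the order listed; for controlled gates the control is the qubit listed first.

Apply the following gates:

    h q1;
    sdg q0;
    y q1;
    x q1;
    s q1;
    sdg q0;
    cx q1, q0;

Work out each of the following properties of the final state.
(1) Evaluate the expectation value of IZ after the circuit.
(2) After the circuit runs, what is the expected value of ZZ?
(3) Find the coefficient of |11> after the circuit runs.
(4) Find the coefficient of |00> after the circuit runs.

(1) The observable IZ averages to 0.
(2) In the final state, ZZ has expectation 1.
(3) |11> carries amplitude sqrt(2)/2 in the final state.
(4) |00> carries amplitude sqrt(2)*I/2 in the final state.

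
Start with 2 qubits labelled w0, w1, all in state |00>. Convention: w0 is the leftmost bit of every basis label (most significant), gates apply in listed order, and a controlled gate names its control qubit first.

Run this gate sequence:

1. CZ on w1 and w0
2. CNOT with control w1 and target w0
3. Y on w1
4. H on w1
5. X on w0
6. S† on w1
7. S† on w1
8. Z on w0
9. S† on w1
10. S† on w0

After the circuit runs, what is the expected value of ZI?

In the final state, ZI has expectation -1.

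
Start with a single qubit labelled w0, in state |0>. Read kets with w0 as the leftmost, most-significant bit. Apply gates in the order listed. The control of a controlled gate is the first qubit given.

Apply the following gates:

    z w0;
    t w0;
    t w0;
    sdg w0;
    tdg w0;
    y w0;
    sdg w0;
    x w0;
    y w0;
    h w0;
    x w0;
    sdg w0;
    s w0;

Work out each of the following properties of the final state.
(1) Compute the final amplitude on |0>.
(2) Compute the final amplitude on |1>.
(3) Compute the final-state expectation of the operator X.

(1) |0> carries amplitude -sqrt(2)*I/2 in the final state.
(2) The amplitude on |1> is sqrt(2)*I/2.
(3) In the final state, X has expectation -1.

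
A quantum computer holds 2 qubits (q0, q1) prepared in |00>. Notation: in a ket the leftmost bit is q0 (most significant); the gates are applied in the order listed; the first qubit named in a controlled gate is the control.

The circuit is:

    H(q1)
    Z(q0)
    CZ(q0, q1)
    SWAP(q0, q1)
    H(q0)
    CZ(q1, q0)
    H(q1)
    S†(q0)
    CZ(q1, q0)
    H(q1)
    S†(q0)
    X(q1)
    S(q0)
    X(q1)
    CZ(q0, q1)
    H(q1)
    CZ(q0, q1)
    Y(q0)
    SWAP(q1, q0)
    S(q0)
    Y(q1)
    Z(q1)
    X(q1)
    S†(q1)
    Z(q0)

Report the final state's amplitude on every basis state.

The final amplitudes are 0 on |00>, -sqrt(2)*I/2 on |01>, 0 on |10>, -sqrt(2)/2 on |11>.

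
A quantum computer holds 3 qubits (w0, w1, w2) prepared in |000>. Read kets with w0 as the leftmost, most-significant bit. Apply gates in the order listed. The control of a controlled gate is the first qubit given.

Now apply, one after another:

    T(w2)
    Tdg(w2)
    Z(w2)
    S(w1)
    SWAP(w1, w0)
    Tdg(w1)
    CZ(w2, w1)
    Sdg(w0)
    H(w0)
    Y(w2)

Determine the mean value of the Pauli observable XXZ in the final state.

The observable XXZ averages to 0.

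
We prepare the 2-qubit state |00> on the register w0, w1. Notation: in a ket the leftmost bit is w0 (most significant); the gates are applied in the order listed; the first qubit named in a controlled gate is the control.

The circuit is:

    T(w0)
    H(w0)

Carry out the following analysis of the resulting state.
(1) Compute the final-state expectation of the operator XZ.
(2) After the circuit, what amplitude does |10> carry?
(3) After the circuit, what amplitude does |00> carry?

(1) The observable XZ averages to 1.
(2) The final state's coefficient on |10> equals sqrt(2)/2.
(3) The final state's coefficient on |00> equals sqrt(2)/2.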